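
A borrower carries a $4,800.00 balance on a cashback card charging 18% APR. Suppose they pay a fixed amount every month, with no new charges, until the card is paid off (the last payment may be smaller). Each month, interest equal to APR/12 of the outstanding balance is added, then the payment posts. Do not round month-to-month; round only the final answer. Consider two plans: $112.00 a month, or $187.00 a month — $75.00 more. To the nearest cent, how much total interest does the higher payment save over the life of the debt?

$1,638.79

Monthly rate r = 18%/12 = 1.5% = 0.015.
At $112.00/mo: n = ⌈−ln(1 − rB₀/P)/ln(1+r)⌉ = 70 payments (last $17.45); total interest = total paid − $4,800.00 = $2,945.45.
At $187.00/mo: 33 payments (last $122.66); total interest $1,306.66.
Interest saved = $2,945.45 − $1,306.66 = $1,638.79.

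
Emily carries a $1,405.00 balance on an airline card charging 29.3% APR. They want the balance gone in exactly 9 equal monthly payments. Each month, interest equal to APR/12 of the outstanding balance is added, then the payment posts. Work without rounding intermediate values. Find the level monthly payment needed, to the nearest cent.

Monthly rate r = 29.3%/12 = 2.44167% = 0.0244167.
Level-payment amortization: P = B₀·r / (1 − (1+r)^(−n)) = 1405.00·0.0244167 / (1 − 1.02442^(−9)).
Denominator 1 − (1+r)^(−9) = 0.195158652.
P = 34.3054 / 0.195158652 ≈ 175.78.

$175.78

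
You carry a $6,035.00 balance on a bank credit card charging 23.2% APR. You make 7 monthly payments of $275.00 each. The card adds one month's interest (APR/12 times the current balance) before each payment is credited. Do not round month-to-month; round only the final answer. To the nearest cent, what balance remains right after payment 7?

Monthly rate r = 23.2%/12 = 1.93333% = 0.0193333.
Each month: B ← B·(1+r) − $275.00.
Month 1: interest $116.68; balance after payment $5,876.68.
Month 2: interest $113.62; balance after payment $5,715.29.
Month 3: interest $110.50; balance after payment $5,550.79.
Month 4: interest $107.32; balance after payment $5,383.10.
Month 5: interest $104.07; balance after payment $5,212.18.
Month 6: interest $100.77; balance after payment $5,037.95.
Month 7: interest $97.40; balance after payment $4,860.35.

$4,860.35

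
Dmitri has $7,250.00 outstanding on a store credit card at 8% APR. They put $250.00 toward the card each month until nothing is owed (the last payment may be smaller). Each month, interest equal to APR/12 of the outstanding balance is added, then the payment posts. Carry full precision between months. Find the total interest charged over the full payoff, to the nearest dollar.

Monthly rate r = 8%/12 = 0.666667% = 0.00666667.
Payoff takes n = ⌈−ln(1 − rB₀/P)/ln(1+r)⌉ = ⌈32.334⌉ = 33 payments; the last is $83.69.
Total paid = 32·$250.00 + $83.69 = $8,083.69.
Total interest = total paid − principal = $8,083.69 − $7,250.00 = $833.69.

$834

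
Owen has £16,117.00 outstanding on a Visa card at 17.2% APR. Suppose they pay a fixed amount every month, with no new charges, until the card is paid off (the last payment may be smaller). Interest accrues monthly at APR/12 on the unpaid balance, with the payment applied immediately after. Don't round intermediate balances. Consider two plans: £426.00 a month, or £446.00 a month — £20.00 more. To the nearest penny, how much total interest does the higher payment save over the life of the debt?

Monthly rate r = 17.2%/12 = 1.43333% = 0.0143333.
At £426.00/mo: n = ⌈−ln(1 − rB₀/P)/ln(1+r)⌉ = 55 payments (last £389.00); total interest = total paid − £16,117.00 = £7,276.00.
At £446.00/mo: 52 payments (last £123.43); total interest £6,752.43.
Interest saved = £7,276.00 − £6,752.43 = £523.57.

£523.57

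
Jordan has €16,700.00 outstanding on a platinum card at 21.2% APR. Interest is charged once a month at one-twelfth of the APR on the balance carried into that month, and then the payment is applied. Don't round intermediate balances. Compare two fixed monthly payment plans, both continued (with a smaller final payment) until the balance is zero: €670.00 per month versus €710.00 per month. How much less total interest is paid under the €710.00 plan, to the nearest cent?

Monthly rate r = 21.2%/12 = 1.76667% = 0.0176667.
At €670.00/mo: n = ⌈−ln(1 − rB₀/P)/ln(1+r)⌉ = 34 payments (last €97.54); total interest = total paid − €16,700.00 = €5,507.54.
At €710.00/mo: 31 payments (last €475.48); total interest €5,075.48.
Interest saved = €5,507.54 − €5,075.48 = €432.06.

€432.06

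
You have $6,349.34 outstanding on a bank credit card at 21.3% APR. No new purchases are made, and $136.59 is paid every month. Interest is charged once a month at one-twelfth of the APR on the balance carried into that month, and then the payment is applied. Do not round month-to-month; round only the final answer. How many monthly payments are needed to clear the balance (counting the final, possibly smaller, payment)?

100 payments

Monthly rate r = 21.3%/12 = 1.775% = 0.01775.
Recurrence: B ← B·(1+r) − $136.59.
Month 1: interest $112.70; balance after payment $6,325.45.
Month 2: interest $112.28; balance after payment $6,301.14.
Closed form: n = −ln(1 − rB₀/P)/ln(1+r) = −ln(0.1749)/ln(1.01775) ≈ 99.098, so the balance reaches zero during payment 100.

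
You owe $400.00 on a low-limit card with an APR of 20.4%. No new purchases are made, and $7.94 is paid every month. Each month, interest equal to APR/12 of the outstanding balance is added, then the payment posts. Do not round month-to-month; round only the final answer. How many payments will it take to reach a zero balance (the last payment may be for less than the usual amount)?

116 payments

Monthly rate r = 20.4%/12 = 1.7% = 0.017.
Recurrence: B ← B·(1+r) − $7.94.
Month 1: interest $6.80; balance after payment $398.86.
Month 2: interest $6.78; balance after payment $397.70.
Closed form: n = −ln(1 − rB₀/P)/ln(1+r) = −ln(0.14358)/ln(1.017) ≈ 115.137, so the balance reaches zero during payment 116.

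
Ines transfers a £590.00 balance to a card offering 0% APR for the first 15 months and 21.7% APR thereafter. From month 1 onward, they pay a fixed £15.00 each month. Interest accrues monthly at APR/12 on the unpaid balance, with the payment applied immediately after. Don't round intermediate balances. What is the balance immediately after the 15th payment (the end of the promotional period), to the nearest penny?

Promo months 1–15 at r₀ = 0%/12 = 0; months 16+ at r₁ = 21.7%/12 = 0.0180833.
After month 15 (no interest yet): B = £590.00 − 15·£15.00 = £365.00.

£365.00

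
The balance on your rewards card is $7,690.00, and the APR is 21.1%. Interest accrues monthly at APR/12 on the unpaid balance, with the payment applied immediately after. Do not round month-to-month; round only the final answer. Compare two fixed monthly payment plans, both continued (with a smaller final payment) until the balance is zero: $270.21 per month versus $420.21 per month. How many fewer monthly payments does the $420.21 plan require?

Monthly rate r = 21.1%/12 = 1.75833% = 0.0175833.
At $270.21/mo: n = ⌈−ln(1 − rB₀/P)/ln(1+r)⌉ = 40 payments (last $220.13); total interest = total paid − $7,690.00 = $3,068.32.
At $420.21/mo: 23 payments (last $116.79); total interest $1,671.41.
Payments saved = 40 − 23 = 17.

17 fewer payments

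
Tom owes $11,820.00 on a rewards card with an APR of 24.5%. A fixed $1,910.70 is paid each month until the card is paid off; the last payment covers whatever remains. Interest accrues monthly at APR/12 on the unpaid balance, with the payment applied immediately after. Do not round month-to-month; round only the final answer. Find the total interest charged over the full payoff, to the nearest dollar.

Monthly rate r = 24.5%/12 = 2.04167% = 0.0204167.
Payoff takes n = ⌈−ln(1 − rB₀/P)/ln(1+r)⌉ = ⌈6.681⌉ = 7 payments; the last is $1,304.47.
Total paid = 6·$1,910.70 + $1,304.47 = $12,768.67.
Total interest = total paid − principal = $12,768.67 − $11,820.00 = $948.67.

$949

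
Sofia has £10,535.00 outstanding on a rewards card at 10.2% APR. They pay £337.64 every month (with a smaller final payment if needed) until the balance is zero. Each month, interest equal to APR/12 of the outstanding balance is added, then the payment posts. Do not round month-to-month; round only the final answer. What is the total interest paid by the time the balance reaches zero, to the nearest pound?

Monthly rate r = 10.2%/12 = 0.85% = 0.0085.
Payoff takes n = ⌈−ln(1 − rB₀/P)/ln(1+r)⌉ = ⌈36.410⌉ = 37 payments; the last is £138.84.
Total paid = 36·£337.64 + £138.84 = £12,293.88.
Total interest = total paid − principal = £12,293.88 − £10,535.00 = £1,758.88.

£1,759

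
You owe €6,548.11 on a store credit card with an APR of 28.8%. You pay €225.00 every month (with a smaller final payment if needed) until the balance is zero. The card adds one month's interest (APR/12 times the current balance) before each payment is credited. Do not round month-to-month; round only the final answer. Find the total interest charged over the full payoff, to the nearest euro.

Monthly rate r = 28.8%/12 = 2.4% = 0.024.
Payoff takes n = ⌈−ln(1 − rB₀/P)/ln(1+r)⌉ = ⌈50.550⌉ = 51 payments; the last is €124.40.
Total paid = 50·€225.00 + €124.40 = €11,374.40.
Total interest = total paid − principal = €11,374.40 − €6,548.11 = €4,826.29.

€4,826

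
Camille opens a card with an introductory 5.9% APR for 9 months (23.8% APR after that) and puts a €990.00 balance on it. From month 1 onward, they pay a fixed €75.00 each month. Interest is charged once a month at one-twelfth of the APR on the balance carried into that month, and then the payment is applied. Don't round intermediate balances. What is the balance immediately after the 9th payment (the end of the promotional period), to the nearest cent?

Promo months 1–9 at r₀ = 5.9%/12 = 0.00491667; months 10+ at r₁ = 23.8%/12 = 0.0198333.
After month 9: iterate B ← B·(1+r₀) − €75.00 for 9 months → €346.25.

€346.25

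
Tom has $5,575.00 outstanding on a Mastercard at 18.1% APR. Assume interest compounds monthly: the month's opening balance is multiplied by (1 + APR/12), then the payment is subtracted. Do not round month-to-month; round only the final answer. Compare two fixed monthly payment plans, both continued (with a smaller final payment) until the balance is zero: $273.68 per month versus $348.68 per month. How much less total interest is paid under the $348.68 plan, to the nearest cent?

$283.12

Monthly rate r = 18.1%/12 = 1.50833% = 0.0150833.
At $273.68/mo: n = ⌈−ln(1 − rB₀/P)/ln(1+r)⌉ = 25 payments (last $143.04); total interest = total paid − $5,575.00 = $1,136.36.
At $348.68/mo: 19 payments (last $152.00); total interest $853.24.
Interest saved = $1,136.36 − $853.24 = $283.12.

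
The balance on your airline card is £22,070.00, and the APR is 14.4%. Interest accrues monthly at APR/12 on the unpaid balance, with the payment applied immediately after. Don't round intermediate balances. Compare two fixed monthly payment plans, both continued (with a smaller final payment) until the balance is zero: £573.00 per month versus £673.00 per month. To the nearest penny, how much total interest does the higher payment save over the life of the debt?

£1,580.37

Monthly rate r = 14.4%/12 = 1.2% = 0.012.
At £573.00/mo: n = ⌈−ln(1 − rB₀/P)/ln(1+r)⌉ = 52 payments (last £572.09); total interest = total paid − £22,070.00 = £7,725.09.
At £673.00/mo: 42 payments (last £621.72); total interest £6,144.72.
Interest saved = £7,725.09 − £6,144.72 = £1,580.37.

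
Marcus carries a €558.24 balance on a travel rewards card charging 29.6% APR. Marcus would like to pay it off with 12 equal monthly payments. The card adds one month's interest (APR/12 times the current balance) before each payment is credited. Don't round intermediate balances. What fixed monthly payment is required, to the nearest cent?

€54.31

Monthly rate r = 29.6%/12 = 2.46667% = 0.0246667.
Level-payment amortization: P = B₀·r / (1 − (1+r)^(−n)) = 558.24·0.0246667 / (1 − 1.02467^(−12)).
Denominator 1 − (1+r)^(−12) = 0.25353629.
P = 13.7699 / 0.25353629 ≈ 54.31.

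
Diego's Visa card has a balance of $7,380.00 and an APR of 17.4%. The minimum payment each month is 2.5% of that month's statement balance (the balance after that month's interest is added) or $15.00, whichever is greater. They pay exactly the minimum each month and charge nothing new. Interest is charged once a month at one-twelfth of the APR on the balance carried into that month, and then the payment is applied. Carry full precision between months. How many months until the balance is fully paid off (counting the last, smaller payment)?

Monthly rate r = 17.4%/12 = 1.45% = 0.0145.
While 2.5% of the post-interest balance exceeds $15.00, each month B ← (B·(1+r))·(1 − 0.025), i.e. B shrinks by the factor (1+r)·0.975 = 0.98914.
This holds for months 1–232. Entering month 233 the balance is $585.60; 2.5% of the post-interest balance is now below $15.00, so the flat $15.00 minimum applies from here.
From month 233 a fixed $15.00 at rate r clears $585.60 in 58 more payments. Total: 232 + 58 = 290 months.

290 months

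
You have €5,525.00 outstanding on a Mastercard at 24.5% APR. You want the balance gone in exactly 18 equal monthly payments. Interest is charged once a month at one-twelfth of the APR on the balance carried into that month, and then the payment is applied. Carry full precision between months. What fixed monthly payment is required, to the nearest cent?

Monthly rate r = 24.5%/12 = 2.04167% = 0.0204167.
Level-payment amortization: P = B₀·r / (1 − (1+r)^(−n)) = 5525.00·0.0204167 / (1 − 1.02042^(−18)).
Denominator 1 − (1+r)^(−18) = 0.304968931.
P = 112.802 / 0.304968931 ≈ 369.88.

€369.88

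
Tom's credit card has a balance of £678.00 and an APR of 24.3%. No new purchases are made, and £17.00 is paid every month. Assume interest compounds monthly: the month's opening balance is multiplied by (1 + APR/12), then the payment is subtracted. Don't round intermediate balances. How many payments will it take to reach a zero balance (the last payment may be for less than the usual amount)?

Monthly rate r = 24.3%/12 = 2.025% = 0.02025.
Recurrence: B ← B·(1+r) − £17.00.
Month 1: interest £13.73; balance after payment £674.73.
Month 2: interest £13.66; balance after payment £671.39.
Closed form: n = −ln(1 − rB₀/P)/ln(1+r) = −ln(0.19238)/ln(1.02025) ≈ 82.217, so the balance reaches zero during payment 83.

83 months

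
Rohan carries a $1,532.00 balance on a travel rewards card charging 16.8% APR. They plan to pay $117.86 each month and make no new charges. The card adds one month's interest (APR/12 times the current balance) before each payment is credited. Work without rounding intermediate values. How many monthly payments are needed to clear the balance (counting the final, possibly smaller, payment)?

15 payments

Monthly rate r = 16.8%/12 = 1.4% = 0.014.
Recurrence: B ← B·(1+r) − $117.86.
Month 1: interest $21.45; balance after payment $1,435.59.
Month 2: interest $20.10; balance after payment $1,337.83.
Closed form: n = −ln(1 − rB₀/P)/ln(1+r) = −ln(0.81802)/ln(1.014) ≈ 14.448, so the balance reaches zero during payment 15.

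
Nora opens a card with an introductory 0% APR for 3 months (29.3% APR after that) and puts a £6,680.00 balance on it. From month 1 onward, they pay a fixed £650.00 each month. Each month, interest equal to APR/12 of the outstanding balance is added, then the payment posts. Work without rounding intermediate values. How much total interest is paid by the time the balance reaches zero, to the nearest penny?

£541.81

Promo months 1–3 at r₀ = 0%/12 = 0; months 4+ at r₁ = 29.3%/12 = 0.0244167.
After month 3 (no interest yet): B = £6,680.00 − 3·£650.00 = £4,730.00.
Then at r₁ with £650.00/mo: n₂ = −ln(1 − r₁·B/P)/ln(1+r₁) ≈ 8.11 → 9 more payments.
Total paid = 11·£650.00 + £71.81 = £7,221.81; interest = £7,221.81 − £6,680.00 = £541.81.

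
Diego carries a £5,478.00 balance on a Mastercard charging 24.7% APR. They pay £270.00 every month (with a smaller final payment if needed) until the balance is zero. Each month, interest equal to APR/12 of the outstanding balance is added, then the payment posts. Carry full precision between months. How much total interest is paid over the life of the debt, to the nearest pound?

£1,687

Monthly rate r = 24.7%/12 = 2.05833% = 0.0205833.
Payoff takes n = ⌈−ln(1 − rB₀/P)/ln(1+r)⌉ = ⌈26.534⌉ = 27 payments; the last is £144.95.
Total paid = 26·£270.00 + £144.95 = £7,164.95.
Total interest = total paid − principal = £7,164.95 − £5,478.00 = £1,686.95.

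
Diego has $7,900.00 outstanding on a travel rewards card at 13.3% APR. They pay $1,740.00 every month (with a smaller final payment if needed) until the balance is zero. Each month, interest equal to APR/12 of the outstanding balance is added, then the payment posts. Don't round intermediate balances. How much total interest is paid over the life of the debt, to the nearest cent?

$252.60

Monthly rate r = 13.3%/12 = 1.10833% = 0.0110833.
Payoff takes n = ⌈−ln(1 − rB₀/P)/ln(1+r)⌉ = ⌈4.684⌉ = 5 payments; the last is $1,192.60.
Total paid = 4·$1,740.00 + $1,192.60 = $8,152.60.
Total interest = total paid − principal = $8,152.60 − $7,900.00 = $252.60.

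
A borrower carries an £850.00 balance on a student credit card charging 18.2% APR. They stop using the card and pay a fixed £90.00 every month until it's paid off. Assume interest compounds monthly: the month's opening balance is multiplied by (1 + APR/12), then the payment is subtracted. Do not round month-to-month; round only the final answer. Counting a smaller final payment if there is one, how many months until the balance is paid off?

11 months

Monthly rate r = 18.2%/12 = 1.51667% = 0.0151667.
Recurrence: B ← B·(1+r) − £90.00.
Month 1: interest £12.89; balance after payment £772.89.
Month 2: interest £11.72; balance after payment £694.61.
Closed form: n = −ln(1 − rB₀/P)/ln(1+r) = −ln(0.85676)/ln(1.01517) ≈ 10.270, so the balance reaches zero during payment 11.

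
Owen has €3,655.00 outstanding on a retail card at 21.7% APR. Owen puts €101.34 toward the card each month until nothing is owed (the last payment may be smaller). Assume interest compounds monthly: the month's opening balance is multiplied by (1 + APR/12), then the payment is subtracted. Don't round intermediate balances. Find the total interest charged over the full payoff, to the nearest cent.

Monthly rate r = 21.7%/12 = 1.80833% = 0.0180833.
Payoff takes n = ⌈−ln(1 − rB₀/P)/ln(1+r)⌉ = ⌈58.931⌉ = 59 payments; the last is €94.39.
Total paid = 58·€101.34 + €94.39 = €5,972.11.
Total interest = total paid − principal = €5,972.11 − €3,655.00 = €2,317.11.

€2,317.11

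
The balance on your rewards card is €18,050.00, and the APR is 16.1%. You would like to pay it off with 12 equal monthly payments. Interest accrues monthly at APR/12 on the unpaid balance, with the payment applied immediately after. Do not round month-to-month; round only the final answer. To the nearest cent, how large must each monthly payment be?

€1,638.55

Monthly rate r = 16.1%/12 = 1.34167% = 0.0134167.
Level-payment amortization: P = B₀·r / (1 − (1+r)^(−n)) = 18050.00·0.0134167 / (1 − 1.01342^(−12)).
Denominator 1 − (1+r)^(−12) = 0.147796152.
P = 242.171 / 0.147796152 ≈ 1638.55.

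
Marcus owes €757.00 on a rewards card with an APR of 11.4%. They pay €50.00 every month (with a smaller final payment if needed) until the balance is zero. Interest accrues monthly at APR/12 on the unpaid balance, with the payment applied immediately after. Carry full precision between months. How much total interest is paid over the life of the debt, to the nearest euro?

€64

Monthly rate r = 11.4%/12 = 0.95% = 0.0095.
Payoff takes n = ⌈−ln(1 − rB₀/P)/ln(1+r)⌉ = ⌈16.423⌉ = 17 payments; the last is €21.23.
Total paid = 16·€50.00 + €21.23 = €821.23.
Total interest = total paid − principal = €821.23 − €757.00 = €64.23.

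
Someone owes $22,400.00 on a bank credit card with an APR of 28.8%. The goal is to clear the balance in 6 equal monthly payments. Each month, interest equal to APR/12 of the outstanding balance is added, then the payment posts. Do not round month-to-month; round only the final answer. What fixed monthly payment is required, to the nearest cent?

Monthly rate r = 28.8%/12 = 2.4% = 0.024.
Level-payment amortization: P = B₀·r / (1 − (1+r)^(−n)) = 22400.00·0.024 / (1 − 1.024^(−6)).
Denominator 1 − (1+r)^(−6) = 0.132638262.
P = 537.6 / 0.132638262 ≈ 4053.13.

$4,053.13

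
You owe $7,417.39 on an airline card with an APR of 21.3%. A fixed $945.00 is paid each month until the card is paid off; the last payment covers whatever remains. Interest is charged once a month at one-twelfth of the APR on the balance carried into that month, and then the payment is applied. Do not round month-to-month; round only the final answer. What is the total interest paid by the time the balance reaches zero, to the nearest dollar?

$643

Monthly rate r = 21.3%/12 = 1.775% = 0.01775.
Payoff takes n = ⌈−ln(1 − rB₀/P)/ln(1+r)⌉ = ⌈8.527⌉ = 9 payments; the last is $500.48.
Total paid = 8·$945.00 + $500.48 = $8,060.48.
Total interest = total paid − principal = $8,060.48 − $7,417.39 = $643.09.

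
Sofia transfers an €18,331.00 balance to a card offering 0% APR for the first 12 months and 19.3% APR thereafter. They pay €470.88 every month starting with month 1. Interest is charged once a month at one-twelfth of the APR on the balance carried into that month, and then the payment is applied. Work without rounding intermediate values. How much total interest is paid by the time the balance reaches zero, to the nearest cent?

€4,071.48

Promo months 1–12 at r₀ = 0%/12 = 0; months 13+ at r₁ = 19.3%/12 = 0.0160833.
After month 12 (no interest yet): B = €18,331.00 − 12·€470.88 = €12,680.44.
Then at r₁ with €470.88/mo: n₂ = −ln(1 − r₁·B/P)/ln(1+r₁) ≈ 35.57 → 36 more payments.
Total paid = 47·€470.88 + €271.12 = €22,402.48; interest = €22,402.48 − €18,331.00 = €4,071.48.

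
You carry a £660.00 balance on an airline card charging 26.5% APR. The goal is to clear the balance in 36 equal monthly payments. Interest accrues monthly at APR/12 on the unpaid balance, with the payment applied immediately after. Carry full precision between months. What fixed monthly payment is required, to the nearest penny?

£26.77

Monthly rate r = 26.5%/12 = 2.20833% = 0.0220833.
Level-payment amortization: P = B₀·r / (1 − (1+r)^(−n)) = 660.00·0.0220833 / (1 − 1.02208^(−36)).
Denominator 1 − (1+r)^(−36) = 0.544495191.
P = 14.575 / 0.544495191 ≈ 26.77.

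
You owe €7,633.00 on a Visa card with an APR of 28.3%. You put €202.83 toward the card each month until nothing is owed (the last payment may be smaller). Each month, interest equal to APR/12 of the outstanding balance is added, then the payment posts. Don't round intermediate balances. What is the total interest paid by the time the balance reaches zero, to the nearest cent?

€11,378.69

Monthly rate r = 28.3%/12 = 2.35833% = 0.0235833.
Payoff takes n = ⌈−ln(1 − rB₀/P)/ln(1+r)⌉ = ⌈93.730⌉ = 94 payments; the last is €148.50.
Total paid = 93·€202.83 + €148.50 = €19,011.69.
Total interest = total paid − principal = €19,011.69 − €7,633.00 = €11,378.69.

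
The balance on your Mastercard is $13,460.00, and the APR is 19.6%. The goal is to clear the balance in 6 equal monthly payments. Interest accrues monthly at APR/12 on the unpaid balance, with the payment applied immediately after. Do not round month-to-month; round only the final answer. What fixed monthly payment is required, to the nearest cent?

Monthly rate r = 19.6%/12 = 1.63333% = 0.0163333.
Level-payment amortization: P = B₀·r / (1 − (1+r)^(−n)) = 13460.00·0.0163333 / (1 − 1.01633^(−6)).
Denominator 1 − (1+r)^(−6) = 0.0926329963.
P = 219.847 / 0.0926329963 ≈ 2373.31.

$2,373.31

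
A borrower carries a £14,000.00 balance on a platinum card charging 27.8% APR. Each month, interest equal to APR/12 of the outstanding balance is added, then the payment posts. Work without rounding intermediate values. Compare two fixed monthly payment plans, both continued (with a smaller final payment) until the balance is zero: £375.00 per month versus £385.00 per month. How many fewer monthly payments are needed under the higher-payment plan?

Monthly rate r = 27.8%/12 = 2.31667% = 0.0231667.
At £375.00/mo: n = ⌈−ln(1 − rB₀/P)/ln(1+r)⌉ = 88 payments (last £150.84); total interest = total paid − £14,000.00 = £18,775.84.
At £385.00/mo: 81 payments (last £264.16); total interest £17,064.16.
Payments saved = 88 − 81 = 7.

7 fewer payments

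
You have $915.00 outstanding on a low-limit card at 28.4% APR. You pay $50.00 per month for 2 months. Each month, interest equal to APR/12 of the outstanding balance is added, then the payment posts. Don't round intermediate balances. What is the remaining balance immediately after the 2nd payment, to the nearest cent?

Monthly rate r = 28.4%/12 = 2.36667% = 0.0236667.
Each month: B ← B·(1+r) − $50.00.
Month 1: interest $21.65; balance after payment $886.65.
Month 2: interest $20.98; balance after payment $857.64.

$857.64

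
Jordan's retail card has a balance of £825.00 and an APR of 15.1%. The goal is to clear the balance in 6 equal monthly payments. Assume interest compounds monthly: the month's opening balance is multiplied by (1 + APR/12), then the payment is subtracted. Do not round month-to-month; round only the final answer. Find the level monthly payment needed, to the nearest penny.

Monthly rate r = 15.1%/12 = 1.25833% = 0.0125833.
Level-payment amortization: P = B₀·r / (1 − (1+r)^(−n)) = 825.00·0.0125833 / (1 − 1.01258^(−6)).
Denominator 1 − (1+r)^(−6) = 0.07228335.
P = 10.3812 / 0.07228335 ≈ 143.62.

£143.62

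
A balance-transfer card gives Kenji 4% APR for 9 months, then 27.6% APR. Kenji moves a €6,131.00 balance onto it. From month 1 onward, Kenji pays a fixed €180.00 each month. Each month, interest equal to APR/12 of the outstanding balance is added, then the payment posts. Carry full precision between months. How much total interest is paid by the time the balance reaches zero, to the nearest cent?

Promo months 1–9 at r₀ = 4%/12 = 0.00333333; months 10+ at r₁ = 27.6%/12 = 0.023.
After month 9: iterate B ← B·(1+r₀) − €180.00 for 9 months → €4,675.63.
Then at r₁ with €180.00/mo: n₂ = −ln(1 − r₁·B/P)/ln(1+r₁) ≈ 40.01 → 41 more payments.
Total paid = 49·€180.00 + €2.69 = €8,822.69; interest = €8,822.69 − €6,131.00 = €2,691.69.

€2,691.69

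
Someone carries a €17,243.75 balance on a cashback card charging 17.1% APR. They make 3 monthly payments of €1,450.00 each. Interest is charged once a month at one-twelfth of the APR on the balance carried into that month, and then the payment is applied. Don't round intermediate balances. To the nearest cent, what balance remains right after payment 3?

€13,579.19

Monthly rate r = 17.1%/12 = 1.425% = 0.01425.
Each month: B ← B·(1+r) − €1,450.00.
Month 1: interest €245.72; balance after payment €16,039.47.
Month 2: interest €228.56; balance after payment €14,818.04.
Month 3: interest €211.16; balance after payment €13,579.19.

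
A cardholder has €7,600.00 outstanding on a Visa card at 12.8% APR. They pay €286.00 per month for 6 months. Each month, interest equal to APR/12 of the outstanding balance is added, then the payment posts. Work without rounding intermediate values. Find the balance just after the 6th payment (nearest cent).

Monthly rate r = 12.8%/12 = 1.06667% = 0.0106667.
Each month: B ← B·(1+r) − €286.00.
Month 1: interest €81.07; balance after payment €7,395.07.
Month 2: interest €78.88; balance after payment €7,187.95.
Month 3: interest €76.67; balance after payment €6,978.62.
Month 4: interest €74.44; balance after payment €6,767.06.
Month 5: interest €72.18; balance after payment €6,553.24.
Month 6: interest €69.90; balance after payment €6,337.14.

€6,337.14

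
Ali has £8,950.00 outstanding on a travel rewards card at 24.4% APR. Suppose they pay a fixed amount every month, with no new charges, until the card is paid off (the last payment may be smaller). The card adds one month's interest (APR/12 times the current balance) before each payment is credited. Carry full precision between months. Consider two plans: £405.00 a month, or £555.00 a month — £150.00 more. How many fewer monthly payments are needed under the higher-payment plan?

10 fewer payments

Monthly rate r = 24.4%/12 = 2.03333% = 0.0203333.
At £405.00/mo: n = ⌈−ln(1 − rB₀/P)/ln(1+r)⌉ = 30 payments (last £260.26); total interest = total paid − £8,950.00 = £3,055.26.
At £555.00/mo: 20 payments (last £411.53); total interest £2,006.53.
Payments saved = 30 − 20 = 10.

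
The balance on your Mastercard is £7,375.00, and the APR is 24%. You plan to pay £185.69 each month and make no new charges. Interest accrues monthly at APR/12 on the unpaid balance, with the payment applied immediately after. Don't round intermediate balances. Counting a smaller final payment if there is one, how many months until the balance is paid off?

80 months

Monthly rate r = 24%/12 = 2% = 0.02.
Recurrence: B ← B·(1+r) − £185.69.
Month 1: interest £147.50; balance after payment £7,336.81.
Month 2: interest £146.74; balance after payment £7,297.86.
Closed form: n = −ln(1 − rB₀/P)/ln(1+r) = −ln(0.20567)/ln(1.02) ≈ 79.863, so the balance reaches zero during payment 80.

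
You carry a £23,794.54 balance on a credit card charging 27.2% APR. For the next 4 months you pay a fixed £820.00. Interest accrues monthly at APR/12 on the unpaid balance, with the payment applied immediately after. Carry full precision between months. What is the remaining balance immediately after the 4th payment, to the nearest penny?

Monthly rate r = 27.2%/12 = 2.26667% = 0.0226667.
Each month: B ← B·(1+r) − £820.00.
Month 1: interest £539.34; balance after payment £23,513.88.
Month 2: interest £532.98; balance after payment £23,226.86.
Month 3: interest £526.48; balance after payment £22,933.34.
Month 4: interest £519.82; balance after payment £22,633.16.

£22,633.16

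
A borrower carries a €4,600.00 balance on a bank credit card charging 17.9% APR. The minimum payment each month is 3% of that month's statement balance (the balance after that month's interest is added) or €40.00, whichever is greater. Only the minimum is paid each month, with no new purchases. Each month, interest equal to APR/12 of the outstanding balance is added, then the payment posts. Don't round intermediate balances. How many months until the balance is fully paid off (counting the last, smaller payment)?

126 months

Monthly rate r = 17.9%/12 = 1.49167% = 0.0149167.
While 3% of the post-interest balance exceeds €40.00, each month B ← (B·(1+r))·(1 − 0.03), i.e. B shrinks by the factor (1+r)·0.97 = 0.98447.
This holds for months 1–81. Entering month 82 the balance is €1,294.58; 3% of the post-interest balance is now below €40.00, so the flat €40.00 minimum applies from here.
From month 82 a fixed €40.00 at rate r clears €1,294.58 in 45 more payments. Total: 81 + 45 = 126 months.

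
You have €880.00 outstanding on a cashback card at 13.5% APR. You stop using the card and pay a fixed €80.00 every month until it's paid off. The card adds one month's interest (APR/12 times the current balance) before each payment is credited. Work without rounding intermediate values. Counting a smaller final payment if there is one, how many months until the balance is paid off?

12 months

Monthly rate r = 13.5%/12 = 1.125% = 0.01125.
Recurrence: B ← B·(1+r) − €80.00.
Month 1: interest €9.90; balance after payment €809.90.
Month 2: interest €9.11; balance after payment €739.01.
Closed form: n = −ln(1 − rB₀/P)/ln(1+r) = −ln(0.87625)/ln(1.01125) ≈ 11.808, so the balance reaches zero during payment 12.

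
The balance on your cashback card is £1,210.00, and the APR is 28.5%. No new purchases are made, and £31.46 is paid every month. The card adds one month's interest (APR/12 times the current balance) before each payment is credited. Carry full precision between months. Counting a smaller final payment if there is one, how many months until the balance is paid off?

105 payments

Monthly rate r = 28.5%/12 = 2.375% = 0.02375.
Recurrence: B ← B·(1+r) − £31.46.
Month 1: interest £28.74; balance after payment £1,207.28.
Month 2: interest £28.67; balance after payment £1,204.49.
Closed form: n = −ln(1 − rB₀/P)/ln(1+r) = −ln(0.086538)/ln(1.02375) ≈ 104.257, so the balance reaches zero during payment 105.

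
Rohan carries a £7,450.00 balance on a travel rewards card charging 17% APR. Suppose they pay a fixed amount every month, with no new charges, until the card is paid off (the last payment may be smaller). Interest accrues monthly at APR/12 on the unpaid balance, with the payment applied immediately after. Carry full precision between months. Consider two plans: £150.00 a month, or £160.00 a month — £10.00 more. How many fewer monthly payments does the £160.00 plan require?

10 fewer payments

Monthly rate r = 17%/12 = 1.41667% = 0.0141667.
At £150.00/mo: n = ⌈−ln(1 − rB₀/P)/ln(1+r)⌉ = 87 payments (last £67.42); total interest = total paid − £7,450.00 = £5,517.42.
At £160.00/mo: 77 payments (last £98.38); total interest £4,808.38.
Payments saved = 87 − 77 = 10.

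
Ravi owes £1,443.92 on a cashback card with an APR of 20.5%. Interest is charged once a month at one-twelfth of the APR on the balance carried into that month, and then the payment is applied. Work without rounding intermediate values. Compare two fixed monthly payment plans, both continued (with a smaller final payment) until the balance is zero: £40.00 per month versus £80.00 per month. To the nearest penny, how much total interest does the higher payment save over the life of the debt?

£523.14

Monthly rate r = 20.5%/12 = 1.70833% = 0.0170833.
At £40.00/mo: n = ⌈−ln(1 − rB₀/P)/ln(1+r)⌉ = 57 payments (last £24.36); total interest = total paid − £1,443.92 = £820.44.
At £80.00/mo: 22 payments (last £61.22); total interest £297.30.
Interest saved = £820.44 − £297.30 = £523.14.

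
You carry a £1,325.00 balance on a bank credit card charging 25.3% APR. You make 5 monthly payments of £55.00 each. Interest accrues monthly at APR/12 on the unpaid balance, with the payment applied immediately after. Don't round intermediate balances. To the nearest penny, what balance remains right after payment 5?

Monthly rate r = 25.3%/12 = 2.10833% = 0.0210833.
Each month: B ← B·(1+r) − £55.00.
Month 1: interest £27.94; balance after payment £1,297.94.
Month 2: interest £27.36; balance after payment £1,270.30.
Month 3: interest £26.78; balance after payment £1,242.08.
Month 4: interest £26.19; balance after payment £1,213.27.
Month 5: interest £25.58; balance after payment £1,183.85.

£1,183.85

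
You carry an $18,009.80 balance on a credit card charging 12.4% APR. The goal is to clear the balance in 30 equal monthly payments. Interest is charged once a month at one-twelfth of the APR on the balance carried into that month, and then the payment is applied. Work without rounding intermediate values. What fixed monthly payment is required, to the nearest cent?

Monthly rate r = 12.4%/12 = 1.03333% = 0.0103333.
Level-payment amortization: P = B₀·r / (1 − (1+r)^(−n)) = 18009.80·0.0103333 / (1 − 1.01033^(−30)).
Denominator 1 − (1+r)^(−30) = 0.265385408.
P = 186.101 / 0.265385408 ≈ 701.25.

$701.25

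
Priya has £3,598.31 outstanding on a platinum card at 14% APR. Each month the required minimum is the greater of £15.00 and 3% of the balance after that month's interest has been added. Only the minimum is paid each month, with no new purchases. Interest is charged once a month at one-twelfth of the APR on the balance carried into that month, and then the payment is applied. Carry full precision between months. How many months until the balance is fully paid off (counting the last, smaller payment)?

Monthly rate r = 14%/12 = 1.16667% = 0.0116667.
While 3% of the post-interest balance exceeds £15.00, each month B ← (B·(1+r))·(1 − 0.03), i.e. B shrinks by the factor (1+r)·0.97 = 0.98132.
This holds for months 1–106. Entering month 107 the balance is £487.38; 3% of the post-interest balance is now below £15.00, so the flat £15.00 minimum applies from here.
From month 107 a fixed £15.00 at rate r clears £487.38 in 42 more payments. Total: 106 + 42 = 148 months.

148 months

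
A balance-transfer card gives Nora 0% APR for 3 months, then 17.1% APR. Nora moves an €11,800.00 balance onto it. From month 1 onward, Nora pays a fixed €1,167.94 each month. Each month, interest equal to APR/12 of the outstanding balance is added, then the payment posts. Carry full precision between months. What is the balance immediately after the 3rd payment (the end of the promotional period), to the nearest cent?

€8,296.18

Promo months 1–3 at r₀ = 0%/12 = 0; months 4+ at r₁ = 17.1%/12 = 0.01425.
After month 3 (no interest yet): B = €11,800.00 − 3·€1,167.94 = €8,296.18.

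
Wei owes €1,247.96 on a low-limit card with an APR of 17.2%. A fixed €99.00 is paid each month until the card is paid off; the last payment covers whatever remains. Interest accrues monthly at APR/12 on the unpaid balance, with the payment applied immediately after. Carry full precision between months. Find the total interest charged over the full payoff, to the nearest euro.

Monthly rate r = 17.2%/12 = 1.43333% = 0.0143333.
Payoff takes n = ⌈−ln(1 − rB₀/P)/ln(1+r)⌉ = ⌈14.003⌉ = 15 payments; the last is €0.28.
Total paid = 14·€99.00 + €0.28 = €1,386.28.
Total interest = total paid − principal = €1,386.28 − €1,247.96 = €138.32.

€138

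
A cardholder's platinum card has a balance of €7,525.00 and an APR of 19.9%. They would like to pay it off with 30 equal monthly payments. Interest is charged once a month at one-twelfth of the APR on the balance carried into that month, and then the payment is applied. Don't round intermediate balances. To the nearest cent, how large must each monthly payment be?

Monthly rate r = 19.9%/12 = 1.65833% = 0.0165833.
Level-payment amortization: P = B₀·r / (1 − (1+r)^(−n)) = 7525.00·0.0165833 / (1 − 1.01658^(−30)).
Denominator 1 − (1+r)^(−30) = 0.389465174.
P = 124.79 / 0.389465174 ≈ 320.41.

€320.41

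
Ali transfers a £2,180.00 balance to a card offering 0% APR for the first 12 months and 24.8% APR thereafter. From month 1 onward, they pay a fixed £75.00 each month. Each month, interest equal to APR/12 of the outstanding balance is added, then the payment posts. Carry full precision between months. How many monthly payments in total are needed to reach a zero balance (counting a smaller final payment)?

Promo months 1–12 at r₀ = 0%/12 = 0; months 13+ at r₁ = 24.8%/12 = 0.0206667.
After month 12 (no interest yet): B = £2,180.00 − 12·£75.00 = £1,280.00.
Then at r₁ with £75.00/mo: n₂ = −ln(1 − r₁·B/P)/ln(1+r₁) ≈ 21.26 → 22 more payments.

34 payments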